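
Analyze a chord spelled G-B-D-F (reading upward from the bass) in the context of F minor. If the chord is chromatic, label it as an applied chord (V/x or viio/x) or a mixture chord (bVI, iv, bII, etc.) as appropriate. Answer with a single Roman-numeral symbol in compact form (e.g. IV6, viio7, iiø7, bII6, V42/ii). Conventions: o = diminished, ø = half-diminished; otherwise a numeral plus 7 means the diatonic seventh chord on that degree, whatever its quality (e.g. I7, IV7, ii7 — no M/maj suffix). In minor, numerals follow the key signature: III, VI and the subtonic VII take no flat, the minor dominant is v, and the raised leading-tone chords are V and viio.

V7/V

The pitches G-B-D-F form a dominant seventh chord rooted on G.
G is not a diatonic chord root with this quality in F minor, but it lies a perfect fifth above C (V), so the chord functions as an applied dominant of V.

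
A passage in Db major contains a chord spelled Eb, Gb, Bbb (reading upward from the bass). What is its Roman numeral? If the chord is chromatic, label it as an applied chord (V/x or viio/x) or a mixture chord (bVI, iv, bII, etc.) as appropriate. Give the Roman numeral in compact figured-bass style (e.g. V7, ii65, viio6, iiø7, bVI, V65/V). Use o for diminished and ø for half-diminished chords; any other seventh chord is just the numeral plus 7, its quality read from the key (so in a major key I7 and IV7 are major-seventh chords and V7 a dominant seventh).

iio

Stacked in thirds the chord is Eb-Gb-Bbb: a diminished triad on Eb.
Eb is the second degree of Db major. This is the diminished supertonic triad, borrowed from the parallel minor.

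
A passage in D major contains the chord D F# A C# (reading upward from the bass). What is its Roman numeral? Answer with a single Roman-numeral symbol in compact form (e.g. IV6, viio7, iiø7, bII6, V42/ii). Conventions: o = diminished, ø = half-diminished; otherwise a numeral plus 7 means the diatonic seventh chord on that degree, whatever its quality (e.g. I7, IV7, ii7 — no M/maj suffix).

Stacked in thirds the chord is D-F#-A-C#: a major seventh chord on D.
In D major, D is the tonic; the diatonic major seventh chord there is I7.

I7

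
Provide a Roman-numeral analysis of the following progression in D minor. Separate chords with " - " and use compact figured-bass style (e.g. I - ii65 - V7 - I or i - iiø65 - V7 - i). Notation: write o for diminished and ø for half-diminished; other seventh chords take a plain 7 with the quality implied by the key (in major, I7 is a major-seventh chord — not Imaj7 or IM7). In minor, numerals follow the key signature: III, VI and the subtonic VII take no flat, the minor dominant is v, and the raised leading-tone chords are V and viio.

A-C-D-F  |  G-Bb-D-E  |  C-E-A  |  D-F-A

i43 - iiø65 - v6 - i

A-C-D-F has root D, degree 1 in D minor, so i43.
G-Bb-D-E: half-diminished seventh chord on E = scale degree 2 → iiø65.
C-E-A: root A is the dominant; minor triad there is v6.
D-F-A: root D is the tonic; minor triad there is i.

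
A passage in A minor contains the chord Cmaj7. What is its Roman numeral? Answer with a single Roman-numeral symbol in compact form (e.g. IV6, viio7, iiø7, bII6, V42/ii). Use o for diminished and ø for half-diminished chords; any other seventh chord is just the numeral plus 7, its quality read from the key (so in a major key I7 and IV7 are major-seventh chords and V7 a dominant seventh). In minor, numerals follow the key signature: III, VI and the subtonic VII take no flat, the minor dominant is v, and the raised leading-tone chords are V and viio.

The pitches C-E-G-B form a major seventh chord rooted on C.
C is scale degree 3 in A minor, and a major seventh chord on that degree is written III7.

III7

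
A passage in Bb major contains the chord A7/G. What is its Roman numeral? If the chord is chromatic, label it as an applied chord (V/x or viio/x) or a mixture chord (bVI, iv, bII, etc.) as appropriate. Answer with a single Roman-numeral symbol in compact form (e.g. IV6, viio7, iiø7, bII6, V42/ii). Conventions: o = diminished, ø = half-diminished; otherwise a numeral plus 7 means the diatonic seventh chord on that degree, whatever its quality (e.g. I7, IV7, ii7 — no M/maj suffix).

V42/iii

The pitches A-C#-E-G form a dominant seventh chord rooted on A.
A is not a diatonic chord root with this quality in Bb major, but it lies a perfect fifth above D (iii), so the chord functions as an applied dominant of iii.
With G in the bass the chord is in third inversion, so the figured bass is 42.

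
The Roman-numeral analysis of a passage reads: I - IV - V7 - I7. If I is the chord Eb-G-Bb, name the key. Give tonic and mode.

Eb major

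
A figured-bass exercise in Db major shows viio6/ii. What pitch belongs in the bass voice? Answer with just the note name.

The applied chord viio6/ii is rooted on D: D-F-Ab.
The figure 6 means first inversion — the third is in the bass.

F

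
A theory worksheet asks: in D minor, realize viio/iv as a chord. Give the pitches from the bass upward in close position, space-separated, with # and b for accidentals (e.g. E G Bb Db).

F# A C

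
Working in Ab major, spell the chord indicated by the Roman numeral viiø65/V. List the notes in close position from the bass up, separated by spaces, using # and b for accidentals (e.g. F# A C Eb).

viiø65/V is a secondary leading-tone chord. The target V is Eb in Ab major; the applied chord is rooted a semitone below, on D.
Building a half-diminished seventh chord on D gives D-F-Ab-C.
The figured bass 65 indicates first inversion, placing the third (F) in the bass: F-Ab-C-D.

F Ab C D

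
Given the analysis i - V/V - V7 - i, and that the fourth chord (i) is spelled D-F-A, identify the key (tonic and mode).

D minor

The chord Dm is a minor triad rooted on D; its label is i.
If D is scale degree 1 and the mode makes that degree carry a minor triad, the tonic is D and the mode is minor.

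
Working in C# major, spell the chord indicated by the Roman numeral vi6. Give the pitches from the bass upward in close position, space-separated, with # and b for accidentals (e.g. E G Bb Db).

C# E# A#

The numeral's case and figure indicate a minor triad. In C# major its root, the submediant, is A#.
Stacking thirds from A# gives A#-C#-E#.
The figured bass 6 indicates first inversion, placing the third (C#) in the bass: C#-E#-A#.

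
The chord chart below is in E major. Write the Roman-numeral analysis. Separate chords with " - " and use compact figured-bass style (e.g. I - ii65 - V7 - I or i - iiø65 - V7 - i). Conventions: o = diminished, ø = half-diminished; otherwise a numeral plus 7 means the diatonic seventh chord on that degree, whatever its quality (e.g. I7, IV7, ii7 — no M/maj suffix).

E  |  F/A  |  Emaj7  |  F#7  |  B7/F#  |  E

E: major triad on E = scale degree 1 → I.
F/A: F with this quality isn't in the key; a major triad on b2 is the Neapolitan sixth, bII6 (third, A, in the bass — hence the 6).
Emaj7: major seventh chord on E = scale degree 1 → I7.
F#7: a dominant seventh chord on F#, the applied dominant of V → V7/V.
B7/F#: root B is the dominant; dominant seventh chord there is V43.
E: root E is the tonic; major triad there is I.

I - bII6 - I7 - V7/V - V43 - I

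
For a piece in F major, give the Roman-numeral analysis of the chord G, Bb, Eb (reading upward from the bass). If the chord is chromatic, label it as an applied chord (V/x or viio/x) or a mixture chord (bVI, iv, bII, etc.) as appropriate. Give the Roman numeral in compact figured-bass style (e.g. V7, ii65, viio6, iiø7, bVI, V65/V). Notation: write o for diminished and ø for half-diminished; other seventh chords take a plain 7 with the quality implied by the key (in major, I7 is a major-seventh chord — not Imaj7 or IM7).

bVII6

The pitches Eb-G-Bb form a major triad rooted on Eb.
Eb is the lowered seventh degree of F major (diatonic 7 would be E). This is a major triad on the lowered seventh degree (the subtonic), borrowed from the parallel minor.
With G in the bass the chord is in first inversion, so the figured bass is 6.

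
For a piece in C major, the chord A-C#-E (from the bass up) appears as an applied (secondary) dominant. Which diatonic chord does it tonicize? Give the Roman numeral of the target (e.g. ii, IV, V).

The chord is a major triad on A.
A dominant resolves down a perfect fifth: A → D. In C major, D is scale degree 2, i.e. ii.

ii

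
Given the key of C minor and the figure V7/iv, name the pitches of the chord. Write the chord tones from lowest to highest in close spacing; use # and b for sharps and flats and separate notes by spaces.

C E G Bb

V7/iv is a secondary dominant — the dominant seventh of iv. iv in C minor is F, so the applied chord's root is C, a perfect fifth above.
Building a dominant seventh chord on C gives C-E-G-Bb.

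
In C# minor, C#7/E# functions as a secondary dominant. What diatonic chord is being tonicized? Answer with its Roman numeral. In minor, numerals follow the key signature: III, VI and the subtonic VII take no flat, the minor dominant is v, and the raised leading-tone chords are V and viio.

iv

The chord is a dominant seventh chord on C#.
A dominant resolves down a perfect fifth: C# → F#. In C# minor, F# is scale degree 4, i.e. iv.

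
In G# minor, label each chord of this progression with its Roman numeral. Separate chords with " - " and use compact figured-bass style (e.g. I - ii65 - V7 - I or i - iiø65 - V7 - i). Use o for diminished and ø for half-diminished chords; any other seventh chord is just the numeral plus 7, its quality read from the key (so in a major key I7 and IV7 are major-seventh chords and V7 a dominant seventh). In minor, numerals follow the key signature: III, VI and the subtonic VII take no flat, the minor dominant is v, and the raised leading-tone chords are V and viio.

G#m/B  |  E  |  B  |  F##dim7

G#m/B has root G#, degree 1 in G# minor, so i6.
E: major triad on E = scale degree 6 → VI.
B: root B is the mediant; major triad there is III.
F##dim7: root F## is the leading tone; fully diminished seventh chord there is viio7.

i6 - VI - III - viio7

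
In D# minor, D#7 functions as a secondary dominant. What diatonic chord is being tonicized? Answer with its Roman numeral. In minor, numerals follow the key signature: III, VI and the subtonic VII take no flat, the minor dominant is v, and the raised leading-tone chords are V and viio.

iv

The chord is a dominant seventh chord on D#.
A dominant resolves down a perfect fifth: D# → G#. In D# minor, G# is scale degree 4, i.e. iv.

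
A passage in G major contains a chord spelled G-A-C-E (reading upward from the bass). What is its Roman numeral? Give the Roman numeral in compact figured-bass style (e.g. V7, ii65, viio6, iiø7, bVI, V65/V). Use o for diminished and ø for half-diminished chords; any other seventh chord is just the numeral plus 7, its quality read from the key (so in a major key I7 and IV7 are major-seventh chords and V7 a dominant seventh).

ii42

Stacked in thirds the chord is A-C-E-G: a minor seventh chord on A.
A is scale degree 2 in G major, and a minor seventh chord on that degree is written ii7.
With G in the bass the chord is in third inversion, so the figured bass is 42.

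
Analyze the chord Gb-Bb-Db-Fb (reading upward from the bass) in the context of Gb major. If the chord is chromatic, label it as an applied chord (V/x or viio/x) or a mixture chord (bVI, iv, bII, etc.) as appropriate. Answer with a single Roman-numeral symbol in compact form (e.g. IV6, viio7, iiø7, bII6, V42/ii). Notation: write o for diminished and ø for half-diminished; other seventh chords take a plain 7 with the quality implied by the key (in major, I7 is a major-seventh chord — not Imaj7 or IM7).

V7/IV

The pitches Gb-Bb-Db-Fb form a dominant seventh chord rooted on Gb.
Gb is not a diatonic chord root with this quality in Gb major, but it lies a perfect fifth above Cb (IV), so the chord functions as an applied dominant of IV.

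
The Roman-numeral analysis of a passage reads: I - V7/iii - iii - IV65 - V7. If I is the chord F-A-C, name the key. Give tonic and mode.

F major

I is given as F-A-C — a major triad with root F.
If F is scale degree 1 and the mode makes that degree carry a major triad, the tonic is F and the mode is major.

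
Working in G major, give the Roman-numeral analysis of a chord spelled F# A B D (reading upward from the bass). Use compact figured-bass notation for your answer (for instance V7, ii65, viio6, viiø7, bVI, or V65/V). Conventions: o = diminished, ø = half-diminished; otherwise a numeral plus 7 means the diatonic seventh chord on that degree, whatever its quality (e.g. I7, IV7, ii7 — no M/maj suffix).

iii43

Stacked in thirds the chord is B-D-F#-A: a minor seventh chord on B.
In G major, B is the mediant; the diatonic minor seventh chord there is iii7.
With F# in the bass the chord is in second inversion, so the figured bass is 43.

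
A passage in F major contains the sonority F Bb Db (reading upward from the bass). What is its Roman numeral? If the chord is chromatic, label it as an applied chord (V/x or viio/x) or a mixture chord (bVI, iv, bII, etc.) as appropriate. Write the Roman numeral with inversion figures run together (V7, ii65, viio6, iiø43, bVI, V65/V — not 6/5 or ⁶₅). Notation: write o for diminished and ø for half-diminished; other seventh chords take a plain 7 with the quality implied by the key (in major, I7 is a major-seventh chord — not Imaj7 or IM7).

iv64

The pitches Bb-Db-F form a minor triad rooted on Bb.
Bb is the fourth degree of F major. This is the minor subdominant, borrowed from the parallel minor.
With F in the bass the chord is in second inversion, so the figured bass is 64.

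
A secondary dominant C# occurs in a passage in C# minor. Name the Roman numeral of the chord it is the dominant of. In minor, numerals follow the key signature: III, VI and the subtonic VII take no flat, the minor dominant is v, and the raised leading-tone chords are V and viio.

iv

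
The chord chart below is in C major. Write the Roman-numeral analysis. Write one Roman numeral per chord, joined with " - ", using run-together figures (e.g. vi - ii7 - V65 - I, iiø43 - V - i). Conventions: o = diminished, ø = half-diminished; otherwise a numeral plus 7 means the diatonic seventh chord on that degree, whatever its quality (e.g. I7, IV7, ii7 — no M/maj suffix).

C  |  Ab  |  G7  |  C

I - bVI - V7 - I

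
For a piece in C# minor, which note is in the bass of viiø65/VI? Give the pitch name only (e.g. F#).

The applied chord viiø65/VI is rooted on G#: G#-B-D-F#.
The figure 65 means first inversion — the third is in the bass.

B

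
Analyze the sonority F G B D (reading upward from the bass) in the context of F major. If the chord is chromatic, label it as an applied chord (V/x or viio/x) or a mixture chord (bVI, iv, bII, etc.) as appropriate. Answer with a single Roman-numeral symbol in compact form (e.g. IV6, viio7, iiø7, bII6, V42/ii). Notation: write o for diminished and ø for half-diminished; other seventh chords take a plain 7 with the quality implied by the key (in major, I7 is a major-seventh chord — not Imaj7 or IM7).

V42/V

Stacked in thirds the chord is G-B-D-F: a dominant seventh chord on G.
G is not a diatonic chord root with this quality in F major, but it lies a perfect fifth above C (V), so the chord functions as an applied dominant of V.
With F in the bass the chord is in third inversion, so the figured bass is 42.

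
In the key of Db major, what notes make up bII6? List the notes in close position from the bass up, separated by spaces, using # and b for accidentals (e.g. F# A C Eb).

bII6 is the Neapolitan sixth — a major triad on the lowered second degree, here in its customary first inversion. In Db major that root is Ebb.
So the chord is Ebb-Gb-Bbb.
With the 6 figure the chord is in first inversion; from the bass Gb upward in close position it reads Gb-Bbb-Ebb.

Gb Bbb Ebb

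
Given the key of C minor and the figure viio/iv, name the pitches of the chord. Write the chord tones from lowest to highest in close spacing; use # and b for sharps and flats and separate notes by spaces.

viio/iv is a secondary leading-tone chord. The target iv is F in C minor; the applied chord is rooted a semitone below, on E.
Building a diminished triad on E gives E-G-Bb.

E G Bb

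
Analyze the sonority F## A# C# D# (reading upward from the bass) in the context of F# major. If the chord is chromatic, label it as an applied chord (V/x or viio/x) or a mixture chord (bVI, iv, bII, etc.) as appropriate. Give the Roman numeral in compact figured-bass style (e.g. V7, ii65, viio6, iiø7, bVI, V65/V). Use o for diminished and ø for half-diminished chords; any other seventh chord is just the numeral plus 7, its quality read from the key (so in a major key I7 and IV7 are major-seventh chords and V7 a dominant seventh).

V65/ii

Stacked in thirds the chord is D#-F##-A#-C#: a dominant seventh chord on D#.
D# is not a diatonic chord root with this quality in F# major, but it lies a perfect fifth above G# (ii), so the chord functions as an applied dominant of ii.
With F## in the bass the chord is in first inversion, so the figured bass is 65.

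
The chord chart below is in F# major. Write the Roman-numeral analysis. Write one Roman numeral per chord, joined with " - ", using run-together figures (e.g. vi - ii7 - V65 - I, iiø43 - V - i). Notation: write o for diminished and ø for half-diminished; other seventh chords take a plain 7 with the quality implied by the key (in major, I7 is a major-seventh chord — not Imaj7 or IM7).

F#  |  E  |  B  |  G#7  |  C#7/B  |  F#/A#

F#: major triad on F# = scale degree 1 → I.
E is non-diatonic — bVII, a mixture chord from F# minor.
B: root B is the subdominant; major triad there is IV.
G#7: a dominant seventh chord on G#, the applied dominant of V → V7/V.
C#7/B: dominant seventh chord on C# = scale degree 5 → V42.
F#/A#: root F# is the tonic; major triad there is I6.

I - bVII - IV - V7/V - V42 - I6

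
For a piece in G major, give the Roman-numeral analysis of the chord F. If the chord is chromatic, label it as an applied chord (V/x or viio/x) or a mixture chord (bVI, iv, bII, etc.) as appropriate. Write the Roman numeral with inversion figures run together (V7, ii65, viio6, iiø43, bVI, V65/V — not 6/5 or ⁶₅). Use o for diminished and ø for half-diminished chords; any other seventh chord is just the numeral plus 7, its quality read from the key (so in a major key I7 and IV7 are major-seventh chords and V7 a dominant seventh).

bVII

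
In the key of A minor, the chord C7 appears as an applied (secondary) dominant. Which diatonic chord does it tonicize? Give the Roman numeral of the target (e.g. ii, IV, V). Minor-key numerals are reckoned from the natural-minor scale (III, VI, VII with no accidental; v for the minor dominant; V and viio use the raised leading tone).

The chord is a dominant seventh chord on C.
A dominant resolves down a perfect fifth: C → F. In A minor, F is scale degree 6, i.e. VI.

VI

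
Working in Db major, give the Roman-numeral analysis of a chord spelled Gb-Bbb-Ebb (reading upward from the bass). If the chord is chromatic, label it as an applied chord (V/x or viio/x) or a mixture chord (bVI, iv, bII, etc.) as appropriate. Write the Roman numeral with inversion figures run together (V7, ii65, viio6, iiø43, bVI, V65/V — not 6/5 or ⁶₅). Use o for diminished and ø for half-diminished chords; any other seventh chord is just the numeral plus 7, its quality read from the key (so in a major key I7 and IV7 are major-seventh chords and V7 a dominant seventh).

Stacked in thirds the chord is Ebb-Gb-Bbb: a major triad on Ebb.
Ebb is the lowered second degree of Db major (diatonic 2 would be Eb). This is the Neapolitan sixth — a major triad on the lowered second degree, here in its customary first inversion.
With Gb in the bass the chord is in first inversion, so the figured bass is 6.

bII6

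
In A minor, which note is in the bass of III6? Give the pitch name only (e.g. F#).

E

III in A minor has root C; the chord is C-E-G.
The figure 6 means first inversion — the third is in the bass.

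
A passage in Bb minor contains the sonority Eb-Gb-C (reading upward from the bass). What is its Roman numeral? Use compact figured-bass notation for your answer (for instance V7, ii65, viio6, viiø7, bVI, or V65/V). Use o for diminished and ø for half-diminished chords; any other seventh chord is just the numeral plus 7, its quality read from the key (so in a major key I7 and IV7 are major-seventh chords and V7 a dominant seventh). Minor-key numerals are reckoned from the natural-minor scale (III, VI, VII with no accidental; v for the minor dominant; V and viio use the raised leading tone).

The pitches C-Eb-Gb form a diminished triad rooted on C.
C is scale degree 2 in Bb minor, and a diminished triad on that degree is written iio.
With Eb in the bass the chord is in first inversion, so the figured bass is 6.

iio6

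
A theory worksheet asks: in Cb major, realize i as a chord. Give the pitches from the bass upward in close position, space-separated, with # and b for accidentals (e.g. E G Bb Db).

Scale degree 1 in Cb major is Cb; here the chord built on it is altered to a minor triad. i is the minor tonic, borrowed from the parallel minor.
So the chord is Cb-Ebb-Gb.

Cb Ebb Gb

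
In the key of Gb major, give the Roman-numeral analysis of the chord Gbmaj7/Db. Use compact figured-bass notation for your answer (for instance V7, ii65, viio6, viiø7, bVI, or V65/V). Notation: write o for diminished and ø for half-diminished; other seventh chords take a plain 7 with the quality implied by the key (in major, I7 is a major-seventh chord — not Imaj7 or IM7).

Stacked in thirds the chord is Gb-Bb-Db-F: a major seventh chord on Gb.
Gb is scale degree 1 in Gb major, and a major seventh chord on that degree is written I7.
With Db in the bass the chord is in second inversion, so the figured bass is 43.

I43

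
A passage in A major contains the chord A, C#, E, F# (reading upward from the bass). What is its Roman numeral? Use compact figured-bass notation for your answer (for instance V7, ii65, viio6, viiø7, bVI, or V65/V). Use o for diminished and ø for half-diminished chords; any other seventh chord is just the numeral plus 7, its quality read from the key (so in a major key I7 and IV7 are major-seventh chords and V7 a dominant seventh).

The pitches F#-A-C#-E form a minor seventh chord rooted on F#.
F# is scale degree 6 in A major, and a minor seventh chord on that degree is written vi7.
With A in the bass the chord is in first inversion, so the figured bass is 65.

vi65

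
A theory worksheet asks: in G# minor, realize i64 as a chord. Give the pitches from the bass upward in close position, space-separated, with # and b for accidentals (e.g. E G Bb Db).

D# G# B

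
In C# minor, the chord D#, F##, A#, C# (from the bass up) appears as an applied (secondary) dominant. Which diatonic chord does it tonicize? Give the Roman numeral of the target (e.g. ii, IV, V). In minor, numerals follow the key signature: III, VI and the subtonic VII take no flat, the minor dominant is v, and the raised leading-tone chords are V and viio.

V

The chord is a dominant seventh chord on D#.
A dominant resolves down a perfect fifth: D# → G#. In C# minor, G# is scale degree 5, i.e. V.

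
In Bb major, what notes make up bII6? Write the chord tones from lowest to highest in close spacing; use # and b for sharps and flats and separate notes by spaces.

Eb Gb Cb

Scale degree 2 in Bb major is C; lowering it a half step gives Cb. bII6 is the Neapolitan sixth — a major triad on the lowered second degree, here in its customary first inversion.
So the chord is Cb-Eb-Gb.
The figured bass 6 indicates first inversion, placing the third (Eb) in the bass: Eb-Gb-Cb.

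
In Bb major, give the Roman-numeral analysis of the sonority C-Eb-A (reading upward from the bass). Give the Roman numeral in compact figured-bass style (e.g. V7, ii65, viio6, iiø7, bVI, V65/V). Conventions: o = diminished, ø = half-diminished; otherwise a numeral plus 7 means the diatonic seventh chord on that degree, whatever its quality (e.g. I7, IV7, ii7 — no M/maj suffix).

The pitches A-C-Eb form a diminished triad rooted on A.
In Bb major, A is the leading tone; the diatonic diminished triad there is viio.
With C in the bass the chord is in first inversion, so the figured bass is 6.

viio6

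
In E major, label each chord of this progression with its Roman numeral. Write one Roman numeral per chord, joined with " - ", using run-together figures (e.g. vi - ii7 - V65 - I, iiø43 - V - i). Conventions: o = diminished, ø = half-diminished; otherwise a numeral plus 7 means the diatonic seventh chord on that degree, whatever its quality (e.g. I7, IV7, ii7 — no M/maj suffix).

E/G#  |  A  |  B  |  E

I6 - IV - V - I

E/G#: major triad on E = scale degree 1 → I6.
A has root A, degree 4 in E major, so IV.
B has root B, degree 5 in E major, so V.
E: root E is the tonic; major triad there is I.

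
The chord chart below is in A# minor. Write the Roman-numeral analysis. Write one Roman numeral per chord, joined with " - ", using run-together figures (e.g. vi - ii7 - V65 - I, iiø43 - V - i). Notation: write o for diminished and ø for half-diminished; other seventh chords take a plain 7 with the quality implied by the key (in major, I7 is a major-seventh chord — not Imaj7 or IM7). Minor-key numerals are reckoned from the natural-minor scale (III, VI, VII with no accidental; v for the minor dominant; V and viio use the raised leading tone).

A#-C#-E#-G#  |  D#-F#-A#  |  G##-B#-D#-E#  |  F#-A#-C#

i7 - iv - V65 - VI

A#-C#-E#-G# has root A#, degree 1 in A# minor, so i7.
D#-F#-A#: root D# is the subdominant; minor triad there is iv.
G##-B#-D#-E# has root E#, degree 5 in A# minor, so V65.
F#-A#-C#: major triad on F# = scale degree 6 → VI.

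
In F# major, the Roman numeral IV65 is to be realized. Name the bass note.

D#

IV in F# major has root B; the chord is B-D#-F#-A#.
The figure 65 means first inversion — the third is in the bass.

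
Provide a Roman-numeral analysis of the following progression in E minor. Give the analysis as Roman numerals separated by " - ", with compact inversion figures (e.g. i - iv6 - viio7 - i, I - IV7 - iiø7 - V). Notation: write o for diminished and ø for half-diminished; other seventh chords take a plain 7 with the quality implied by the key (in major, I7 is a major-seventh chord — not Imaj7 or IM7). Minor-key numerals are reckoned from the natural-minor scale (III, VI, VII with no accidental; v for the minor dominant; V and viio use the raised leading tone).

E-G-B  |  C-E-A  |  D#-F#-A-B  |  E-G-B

E-G-B: minor triad on E = scale degree 1 → i.
C-E-A: root A is the subdominant; minor triad there is iv6.
D#-F#-A-B has root B, degree 5 in E minor, so V65.
E-G-B: root E is the tonic; minor triad there is i.

i - iv6 - V65 - i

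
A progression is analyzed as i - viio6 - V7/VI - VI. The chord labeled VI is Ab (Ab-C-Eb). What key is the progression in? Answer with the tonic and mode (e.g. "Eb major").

VI is given as Ab-C-Eb — a major triad with root Ab.
If Ab is scale degree 6 and the mode makes that degree carry a major triad, the tonic is C and the mode is minor.

C minor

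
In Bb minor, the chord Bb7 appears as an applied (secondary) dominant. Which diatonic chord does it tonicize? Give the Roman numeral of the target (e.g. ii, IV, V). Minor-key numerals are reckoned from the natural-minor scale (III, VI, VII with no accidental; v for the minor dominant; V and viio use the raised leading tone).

iv

The chord is a dominant seventh chord on Bb.
A dominant resolves down a perfect fifth: Bb → Eb. In Bb minor, Eb is scale degree 4, i.e. iv.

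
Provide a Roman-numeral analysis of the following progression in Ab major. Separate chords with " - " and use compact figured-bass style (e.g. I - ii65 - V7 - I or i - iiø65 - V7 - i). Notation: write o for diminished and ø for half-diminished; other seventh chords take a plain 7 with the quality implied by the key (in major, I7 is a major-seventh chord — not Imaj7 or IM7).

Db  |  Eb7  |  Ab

IV - V7 - I

Db: major triad on Db = scale degree 4 → IV.
Eb7 has root Eb, degree 5 in Ab major, so V7.
Ab has root Ab, degree 1 in Ab major, so I.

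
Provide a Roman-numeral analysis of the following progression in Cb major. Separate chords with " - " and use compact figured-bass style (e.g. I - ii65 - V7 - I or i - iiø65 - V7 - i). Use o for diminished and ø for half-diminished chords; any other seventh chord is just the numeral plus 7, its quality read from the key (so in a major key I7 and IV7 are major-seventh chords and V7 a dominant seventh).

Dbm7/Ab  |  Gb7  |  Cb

ii43 - V7 - I

Dbm7/Ab: root Db is the supertonic; minor seventh chord there is ii43.
Gb7 has root Gb, degree 5 in Cb major, so V7.
Cb has root Cb, degree 1 in Cb major, so I.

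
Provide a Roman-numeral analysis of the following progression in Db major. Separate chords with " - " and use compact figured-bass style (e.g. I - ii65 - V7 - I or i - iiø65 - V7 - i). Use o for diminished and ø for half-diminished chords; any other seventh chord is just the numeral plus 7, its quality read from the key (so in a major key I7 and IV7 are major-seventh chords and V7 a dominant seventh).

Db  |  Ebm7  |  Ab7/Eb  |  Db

Db: major triad on Db = scale degree 1 → I.
Ebm7: minor seventh chord on Eb = scale degree 2 → ii7.
Ab7/Eb has root Ab, degree 5 in Db major, so V43.
Db: root Db is the tonic; major triad there is I.

I - ii7 - V43 - I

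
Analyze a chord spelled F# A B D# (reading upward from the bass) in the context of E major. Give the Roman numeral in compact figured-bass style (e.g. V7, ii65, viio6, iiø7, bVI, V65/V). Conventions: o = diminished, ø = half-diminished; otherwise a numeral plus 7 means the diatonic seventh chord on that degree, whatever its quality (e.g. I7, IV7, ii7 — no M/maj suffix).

V43

The pitches B-D#-F#-A form a dominant seventh chord rooted on B.
In E major, B is the dominant; the diatonic dominant seventh chord there is V7.
With F# in the bass the chord is in second inversion, so the figured bass is 43.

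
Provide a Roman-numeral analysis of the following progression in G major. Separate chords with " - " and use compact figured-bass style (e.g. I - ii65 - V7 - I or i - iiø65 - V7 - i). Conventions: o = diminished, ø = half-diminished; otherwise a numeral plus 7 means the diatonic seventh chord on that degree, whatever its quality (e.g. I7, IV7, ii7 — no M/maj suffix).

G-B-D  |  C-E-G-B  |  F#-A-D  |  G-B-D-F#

I - IV7 - V6 - I7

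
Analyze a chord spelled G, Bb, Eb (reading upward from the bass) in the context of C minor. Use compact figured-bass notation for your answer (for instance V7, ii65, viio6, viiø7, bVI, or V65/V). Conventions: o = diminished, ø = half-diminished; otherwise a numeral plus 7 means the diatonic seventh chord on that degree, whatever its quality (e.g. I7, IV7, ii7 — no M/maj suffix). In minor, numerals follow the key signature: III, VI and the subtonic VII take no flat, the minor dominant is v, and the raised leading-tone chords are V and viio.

The pitches Eb-G-Bb form a major triad rooted on Eb.
Eb is scale degree 3 in C minor, and a major triad on that degree is written III.
With G in the bass the chord is in first inversion, so the figured bass is 6.

III6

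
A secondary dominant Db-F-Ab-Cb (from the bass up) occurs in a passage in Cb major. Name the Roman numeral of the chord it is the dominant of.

V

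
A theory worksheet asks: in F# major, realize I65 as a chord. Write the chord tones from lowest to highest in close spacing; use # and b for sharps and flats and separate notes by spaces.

The numeral's case and figure indicate a major seventh chord. In F# major its root, scale degree 1, is F#.
That chord is spelled F#-A#-C#-E#.
The figured bass 65 indicates first inversion, placing the third (A#) in the bass: A#-C#-E#-F#.

A# C# E# F#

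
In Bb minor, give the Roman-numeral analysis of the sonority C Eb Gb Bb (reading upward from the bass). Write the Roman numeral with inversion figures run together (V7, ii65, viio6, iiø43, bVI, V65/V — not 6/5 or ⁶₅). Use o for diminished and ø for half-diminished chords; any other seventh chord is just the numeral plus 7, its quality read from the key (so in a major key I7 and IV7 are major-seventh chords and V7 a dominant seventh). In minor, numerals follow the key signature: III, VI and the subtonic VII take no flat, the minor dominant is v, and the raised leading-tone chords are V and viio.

iiø7

The pitches C-Eb-Gb-Bb form a half-diminished seventh chord rooted on C.
C is scale degree 2 in Bb minor, and a half-diminished seventh chord on that degree is written iiø7.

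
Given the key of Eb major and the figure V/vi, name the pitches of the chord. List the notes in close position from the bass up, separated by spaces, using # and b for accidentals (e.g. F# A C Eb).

G B D

V/vi is a secondary dominant — the dominant triad of vi. vi in Eb major is C, so the applied chord's root is G, a perfect fifth above.
Building a major triad on G gives G-B-D.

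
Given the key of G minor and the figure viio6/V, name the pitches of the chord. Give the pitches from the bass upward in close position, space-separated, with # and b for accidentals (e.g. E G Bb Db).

viio6/V is a secondary leading-tone chord. The target V is D in G minor; the applied chord is rooted a semitone below, on C#.
Building a diminished triad on C# gives C#-E-G.
The figured bass 6 indicates first inversion, placing the third (E) in the bass: E-G-C#.

E G C#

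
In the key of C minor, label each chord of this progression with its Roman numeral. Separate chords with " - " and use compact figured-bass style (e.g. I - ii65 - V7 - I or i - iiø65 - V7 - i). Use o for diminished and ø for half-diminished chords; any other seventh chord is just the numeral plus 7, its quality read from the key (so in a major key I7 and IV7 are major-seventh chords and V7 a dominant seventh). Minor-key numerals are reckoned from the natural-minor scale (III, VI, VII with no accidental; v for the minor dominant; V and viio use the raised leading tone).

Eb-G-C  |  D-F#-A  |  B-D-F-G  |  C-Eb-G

i6 - V/V - V65 - i

Eb-G-C has root C, degree 1 in C minor, so i6.
D-F#-A: a major triad on D, the applied dominant of V → V/V.
B-D-F-G: dominant seventh chord on G = scale degree 5 → V65.
C-Eb-G: minor triad on C = scale degree 1 → i.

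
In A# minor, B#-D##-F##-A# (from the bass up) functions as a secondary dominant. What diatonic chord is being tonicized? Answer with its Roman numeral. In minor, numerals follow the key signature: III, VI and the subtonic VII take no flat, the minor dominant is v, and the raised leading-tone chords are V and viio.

V

The chord is a dominant seventh chord on B#.
A dominant resolves down a perfect fifth: B# → E#. In A# minor, E# is scale degree 5, i.e. V.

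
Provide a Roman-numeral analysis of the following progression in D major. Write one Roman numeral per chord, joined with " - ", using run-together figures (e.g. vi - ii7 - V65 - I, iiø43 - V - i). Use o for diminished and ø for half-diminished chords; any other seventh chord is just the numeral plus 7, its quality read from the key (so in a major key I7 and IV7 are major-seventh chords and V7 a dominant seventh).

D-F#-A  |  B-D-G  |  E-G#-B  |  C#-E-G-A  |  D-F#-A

D-F#-A: major triad on D = scale degree 1 → I.
B-D-G: major triad on G = scale degree 4 → IV6.
E-G#-B: a major triad on E, the applied dominant of V → V/V.
C#-E-G-A has root A, degree 5 in D major, so V65.
D-F#-A: root D is the tonic; major triad there is I.

I - IV6 - V/V - V65 - I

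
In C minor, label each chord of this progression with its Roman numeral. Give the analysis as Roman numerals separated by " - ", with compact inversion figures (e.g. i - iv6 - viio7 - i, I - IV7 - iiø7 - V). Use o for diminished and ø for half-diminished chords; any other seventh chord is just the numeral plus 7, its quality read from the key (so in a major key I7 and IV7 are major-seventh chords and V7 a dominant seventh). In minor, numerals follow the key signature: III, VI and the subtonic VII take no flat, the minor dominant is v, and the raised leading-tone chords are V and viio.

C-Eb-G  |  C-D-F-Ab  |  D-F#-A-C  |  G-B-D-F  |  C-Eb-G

i - iiø42 - V7/V - V7 - i

C-Eb-G has root C, degree 1 in C minor, so i.
C-D-F-Ab: half-diminished seventh chord on D = scale degree 2 → iiø42.
D-F#-A-C: a dominant seventh chord on D, the applied dominant of V → V7/V.
G-B-D-F: root G is the dominant; dominant seventh chord there is V7.
C-Eb-G: root C is the tonic; minor triad there is i.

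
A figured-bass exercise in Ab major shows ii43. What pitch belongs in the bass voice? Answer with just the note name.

ii in Ab major has root Bb; the chord is Bb-Db-F-Ab.
The figure 43 means second inversion — the fifth is in the bass.

F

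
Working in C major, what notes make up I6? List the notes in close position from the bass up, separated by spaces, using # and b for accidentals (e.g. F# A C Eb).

The numeral's case and figure indicate a major triad. In C major its root, the first degree, is C.
Stacking thirds from C gives C-E-G.
The figured bass 6 indicates first inversion, placing the third (E) in the bass: E-G-C.

E G C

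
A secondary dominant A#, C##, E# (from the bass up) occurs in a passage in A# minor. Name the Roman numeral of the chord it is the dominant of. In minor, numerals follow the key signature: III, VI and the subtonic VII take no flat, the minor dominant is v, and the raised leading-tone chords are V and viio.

iv

The chord is a major triad on A#.
A dominant resolves down a perfect fifth: A# → D#. In A# minor, D# is scale degree 4, i.e. iv.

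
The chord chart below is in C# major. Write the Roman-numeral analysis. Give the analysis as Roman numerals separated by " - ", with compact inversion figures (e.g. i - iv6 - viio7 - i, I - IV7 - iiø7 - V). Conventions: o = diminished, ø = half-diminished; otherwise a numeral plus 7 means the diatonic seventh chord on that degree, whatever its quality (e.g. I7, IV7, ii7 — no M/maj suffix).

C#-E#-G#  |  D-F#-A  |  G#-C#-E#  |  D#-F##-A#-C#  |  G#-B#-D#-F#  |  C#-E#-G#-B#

C#-E#-G#: root C# is the tonic; major triad there is I.
D-F#-A: major triad on D — chromatic; D is the lowered second degree, so this is the Neapolitan chord, bII.
G#-C#-E#: major triad on C# = scale degree 1 → I64.
D#-F##-A#-C#: a dominant seventh chord on D#, the applied dominant of V → V7/V.
G#-B#-D#-F#: dominant seventh chord on G# = scale degree 5 → V7.
C#-E#-G#-B# has root C#, degree 1 in C# major, so I7.

I - bII - I64 - V7/V - V7 - I7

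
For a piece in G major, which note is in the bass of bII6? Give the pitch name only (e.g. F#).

bII in G major has root Ab; the chord is Ab-C-Eb.
The figure 6 means first inversion — the third is in the bass.

C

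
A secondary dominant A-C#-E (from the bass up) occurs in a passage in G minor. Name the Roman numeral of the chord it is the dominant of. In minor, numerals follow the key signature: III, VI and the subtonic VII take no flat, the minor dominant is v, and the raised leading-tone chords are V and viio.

The chord is a major triad on A.
A dominant resolves down a perfect fifth: A → D. In G minor, D is scale degree 5, i.e. V.

V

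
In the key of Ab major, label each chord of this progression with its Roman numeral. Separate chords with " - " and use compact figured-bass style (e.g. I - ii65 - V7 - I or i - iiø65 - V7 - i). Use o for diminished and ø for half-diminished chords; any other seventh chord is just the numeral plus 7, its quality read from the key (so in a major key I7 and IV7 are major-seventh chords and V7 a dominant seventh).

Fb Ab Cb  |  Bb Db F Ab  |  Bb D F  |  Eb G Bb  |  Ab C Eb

Fb-Ab-Cb: major triad on Fb — chromatic; bVI (borrowed from the parallel minor).
Bb-Db-F-Ab: minor seventh chord on Bb = scale degree 2 → ii7.
Bb-D-F is the secondary dominant of V (major triad on Bb): V/V.
Eb-G-Bb: root Eb is the dominant; major triad there is V.
Ab-C-Eb has root Ab, degree 1 in Ab major, so I.

bVI - ii7 - V/V - V - I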